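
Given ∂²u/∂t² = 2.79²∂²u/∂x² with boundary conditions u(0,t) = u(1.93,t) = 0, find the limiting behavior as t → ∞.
u oscillates (no decay). Energy is conserved; the solution oscillates indefinitely as standing waves.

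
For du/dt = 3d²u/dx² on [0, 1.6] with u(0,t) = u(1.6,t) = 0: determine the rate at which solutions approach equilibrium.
Eigenvalues: λₙ = 3n²π²/1.6².
First three modes:
  n=1: λ₁ = 3π²/1.6² ≈ 11.566
  n=2: λ₂ = 12π²/1.6² ≈ 46.264 (4× faster decay)
  n=3: λ₃ = 27π²/1.6² ≈ 104.093 (9× faster decay)
As t → ∞, higher modes decay exponentially faster. The n=1 mode dominates: u ~ c₁ sin(πx/1.6) e^{-λ₁t}.
Decay rate: λ₁ = 3π²/1.6² ≈ 11.566.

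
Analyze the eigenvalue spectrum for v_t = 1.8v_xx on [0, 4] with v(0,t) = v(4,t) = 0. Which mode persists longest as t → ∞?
Eigenvalues: λₙ = 1.8n²π²/4².
First three modes:
  n=1: λ₁ = 1.8π²/4² ≈ 1.11
  n=2: λ₂ = 7.2π²/4² ≈ 4.441 (4× faster decay)
  n=3: λ₃ = 16.2π²/4² ≈ 9.993 (9× faster decay)
As t → ∞, higher modes decay exponentially faster. The n=1 mode dominates: v ~ c₁ sin(πx/4) e^{-λ₁t}.
Decay rate: λ₁ = 1.8π²/4² ≈ 1.11.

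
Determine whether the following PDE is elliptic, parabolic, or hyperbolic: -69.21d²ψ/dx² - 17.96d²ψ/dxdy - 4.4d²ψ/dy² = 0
Coefficients: A = -69.21, B = -17.96, C = -4.4. B² - 4AC = -895.5344, which is negative, so the equation is elliptic.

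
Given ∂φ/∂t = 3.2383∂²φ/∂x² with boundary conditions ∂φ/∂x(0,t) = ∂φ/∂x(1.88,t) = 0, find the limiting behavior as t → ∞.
φ → constant (steady state). Heat is conserved (no flux at boundaries); solution approaches the spatial average.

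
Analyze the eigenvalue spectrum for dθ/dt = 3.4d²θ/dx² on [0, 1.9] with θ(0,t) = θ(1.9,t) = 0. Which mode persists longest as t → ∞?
Eigenvalues: λₙ = 3.4n²π²/1.9².
First three modes:
  n=1: λ₁ = 3.4π²/1.9² ≈ 9.295
  n=2: λ₂ = 13.6π²/1.9² ≈ 37.182 (4× faster decay)
  n=3: λ₃ = 30.6π²/1.9² ≈ 83.659 (9× faster decay)
As t → ∞, higher modes decay exponentially faster. The n=1 mode dominates: θ ~ c₁ sin(πx/1.9) e^{-λ₁t}.
Decay rate: λ₁ = 3.4π²/1.9² ≈ 9.295.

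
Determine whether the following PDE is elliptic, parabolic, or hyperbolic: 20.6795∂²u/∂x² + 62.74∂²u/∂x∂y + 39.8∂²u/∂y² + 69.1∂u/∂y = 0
Coefficients: A = 20.6795, B = 62.74, C = 39.8. B² - 4AC = 644.1312, which is positive, so the equation is hyperbolic.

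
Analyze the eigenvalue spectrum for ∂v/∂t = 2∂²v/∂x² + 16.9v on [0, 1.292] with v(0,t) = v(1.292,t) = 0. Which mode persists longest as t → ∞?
Eigenvalues: λₙ = 2n²π²/1.292² - 16.9.
First three modes:
  n=1: λ₁ = 2π²/1.292² - 16.9 ≈ -5.075
  n=2: λ₂ = 8π²/1.292² - 16.9 ≈ 30.4
  n=3: λ₃ = 18π²/1.292² - 16.9 ≈ 89.526
Since 2π²/1.292² ≈ 11.825 < 16.9, λ₁ < 0.
The n=1 mode grows fastest (−λₙ is largest for n=1) → dominates.
Asymptotic: v ~ c₁ sin(πx/1.292) e^{5.075t} (exponential growth at rate −λ₁ ≈ 5.075).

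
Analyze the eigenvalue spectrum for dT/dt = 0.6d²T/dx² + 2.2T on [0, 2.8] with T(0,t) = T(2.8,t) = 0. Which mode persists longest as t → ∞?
Eigenvalues: λₙ = 0.6n²π²/2.8² - 2.2.
First three modes:
  n=1: λ₁ = 0.6π²/2.8² - 2.2 ≈ -1.445
  n=2: λ₂ = 2.4π²/2.8² - 2.2 ≈ 0.821
  n=3: λ₃ = 5.4π²/2.8² - 2.2 ≈ 4.598
Since 0.6π²/2.8² ≈ 0.755 < 2.2, λ₁ < 0.
The n=1 mode grows fastest (−λₙ is largest for n=1) → dominates.
Asymptotic: T ~ c₁ sin(πx/2.8) e^{1.445t} (exponential growth at rate −λ₁ ≈ 1.445).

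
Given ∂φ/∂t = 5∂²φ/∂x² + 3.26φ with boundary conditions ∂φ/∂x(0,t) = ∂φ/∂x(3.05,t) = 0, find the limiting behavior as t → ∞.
φ grows unboundedly. With Neumann BCs the constant mode has diffusion eigenvalue 0, so any r > 0 makes it grow like e^(3.26t); solution grows exponentially.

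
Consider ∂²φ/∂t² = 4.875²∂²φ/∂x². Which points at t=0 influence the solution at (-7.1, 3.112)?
Domain of dependence: [-22.271, 8.071]. Signals travel at speed 4.875, so data within |x - -7.1| ≤ 4.875·3.112 = 15.171 can reach the point.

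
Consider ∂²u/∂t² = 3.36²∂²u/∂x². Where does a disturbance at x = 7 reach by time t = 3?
Domain of influence: [-3.08, 17.08]. Data at x = 7 spreads outward at speed 3.36.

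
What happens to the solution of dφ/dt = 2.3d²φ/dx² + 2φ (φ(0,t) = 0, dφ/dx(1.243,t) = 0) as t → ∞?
φ → 0. Diffusion dominates reaction (r=2 < κπ²/(4L²)≈3.67); solution decays.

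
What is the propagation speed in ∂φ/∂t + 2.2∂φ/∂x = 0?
Speed = 2.2. Information travels along x - 2.2t = const (rightward).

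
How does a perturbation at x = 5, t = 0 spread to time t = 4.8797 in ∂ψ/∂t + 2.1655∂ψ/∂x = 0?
At x = 15.56699035. The characteristic carries data from (5, 0) to (15.56699035, 4.8797).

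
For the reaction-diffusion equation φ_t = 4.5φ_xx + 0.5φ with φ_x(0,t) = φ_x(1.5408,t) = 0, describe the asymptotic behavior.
φ grows unboundedly. With Neumann BCs the constant mode has diffusion eigenvalue 0, so any r > 0 makes it grow like e^(0.5t); solution grows exponentially.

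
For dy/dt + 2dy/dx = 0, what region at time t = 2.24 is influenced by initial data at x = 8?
At x = 12.48. The characteristic carries data from (8, 0) to (12.48, 2.24).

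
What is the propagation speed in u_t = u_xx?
Infinite. The heat equation is parabolic, not hyperbolic, so disturbances propagate instantly.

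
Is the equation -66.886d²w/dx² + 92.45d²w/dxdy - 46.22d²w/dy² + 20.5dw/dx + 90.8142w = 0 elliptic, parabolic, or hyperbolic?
Computing B² - 4AC with A = -66.886, B = 92.45, C = -46.22: discriminant = -3818.88118 (negative). Answer: elliptic.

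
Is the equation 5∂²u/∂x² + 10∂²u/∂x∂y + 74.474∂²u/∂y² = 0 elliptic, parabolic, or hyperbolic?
Computing B² - 4AC with A = 5, B = 10, C = 74.474: discriminant = -1389.48 (negative). Answer: elliptic.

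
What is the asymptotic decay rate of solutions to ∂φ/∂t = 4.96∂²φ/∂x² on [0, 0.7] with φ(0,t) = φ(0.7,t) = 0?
Eigenvalues: λₙ = 4.96n²π²/0.7².
First three modes:
  n=1: λ₁ = 4.96π²/0.7² ≈ 99.905
  n=2: λ₂ = 19.84π²/0.7² ≈ 399.618 (4× faster decay)
  n=3: λ₃ = 44.64π²/0.7² ≈ 899.141 (9× faster decay)
As t → ∞, higher modes decay exponentially faster. The n=1 mode dominates: φ ~ c₁ sin(πx/0.7) e^{-λ₁t}.
Decay rate: λ₁ = 4.96π²/0.7² ≈ 99.905.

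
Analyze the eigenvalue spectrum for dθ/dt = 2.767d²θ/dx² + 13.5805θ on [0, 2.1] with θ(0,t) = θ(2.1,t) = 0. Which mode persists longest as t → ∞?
Eigenvalues: λₙ = 2.767n²π²/2.1² - 13.5805.
First three modes:
  n=1: λ₁ = 2.767π²/2.1² - 13.5805 ≈ -7.388
  n=2: λ₂ = 11.068π²/2.1² - 13.5805 ≈ 11.19
  n=3: λ₃ = 24.903π²/2.1² - 13.5805 ≈ 42.153
Since 2.767π²/2.1² ≈ 6.193 < 13.5805, λ₁ < 0.
The n=1 mode grows fastest (−λₙ is largest for n=1) → dominates.
Asymptotic: θ ~ c₁ sin(πx/2.1) e^{7.388t} (exponential growth at rate −λ₁ ≈ 7.388).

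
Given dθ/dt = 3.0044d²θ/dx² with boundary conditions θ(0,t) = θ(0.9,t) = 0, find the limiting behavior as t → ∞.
θ → 0. Heat diffuses out through both boundaries.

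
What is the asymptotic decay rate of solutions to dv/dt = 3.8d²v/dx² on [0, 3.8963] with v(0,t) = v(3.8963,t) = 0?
Eigenvalues: λₙ = 3.8n²π²/3.8963².
First three modes:
  n=1: λ₁ = 3.8π²/3.8963² ≈ 2.47
  n=2: λ₂ = 15.2π²/3.8963² ≈ 9.882 (4× faster decay)
  n=3: λ₃ = 34.2π²/3.8963² ≈ 22.234 (9× faster decay)
As t → ∞, higher modes decay exponentially faster. The n=1 mode dominates: v ~ c₁ sin(πx/3.8963) e^{-λ₁t}.
Decay rate: λ₁ = 3.8π²/3.8963² ≈ 2.47.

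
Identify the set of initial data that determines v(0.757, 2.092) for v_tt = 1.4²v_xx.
Domain of dependence: [-2.1718, 3.6858]. Signals travel at speed 1.4, so data within |x - 0.757| ≤ 1.4·2.092 = 2.9288 can reach the point.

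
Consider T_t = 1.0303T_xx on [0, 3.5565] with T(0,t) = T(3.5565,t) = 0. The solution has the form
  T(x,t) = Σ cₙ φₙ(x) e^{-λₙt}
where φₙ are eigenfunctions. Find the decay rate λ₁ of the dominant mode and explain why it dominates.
Eigenvalues: λₙ = 1.0303n²π²/3.5565².
First three modes:
  n=1: λ₁ = 1.0303π²/3.5565² ≈ 0.804
  n=2: λ₂ = 4.1212π²/3.5565² ≈ 3.216 (4× faster decay)
  n=3: λ₃ = 9.2727π²/3.5565² ≈ 7.235 (9× faster decay)
As t → ∞, higher modes decay exponentially faster. The n=1 mode dominates: T ~ c₁ sin(πx/3.5565) e^{-λ₁t}.
Decay rate: λ₁ = 1.0303π²/3.5565² ≈ 0.804.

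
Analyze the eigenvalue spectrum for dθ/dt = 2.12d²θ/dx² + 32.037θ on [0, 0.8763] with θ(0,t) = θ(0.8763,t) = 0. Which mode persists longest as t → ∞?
Eigenvalues: λₙ = 2.12n²π²/0.8763² - 32.037.
First three modes:
  n=1: λ₁ = 2.12π²/0.8763² - 32.037 ≈ -4.789
  n=2: λ₂ = 8.48π²/0.8763² - 32.037 ≈ 76.954
  n=3: λ₃ = 19.08π²/0.8763² - 32.037 ≈ 213.192
Since 2.12π²/0.8763² ≈ 27.248 < 32.037, λ₁ < 0.
The n=1 mode grows fastest (−λₙ is largest for n=1) → dominates.
Asymptotic: θ ~ c₁ sin(πx/0.8763) e^{4.789t} (exponential growth at rate −λ₁ ≈ 4.789).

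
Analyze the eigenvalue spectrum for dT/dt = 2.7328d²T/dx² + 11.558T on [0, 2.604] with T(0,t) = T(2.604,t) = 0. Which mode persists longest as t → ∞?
Eigenvalues: λₙ = 2.7328n²π²/2.604² - 11.558.
First three modes:
  n=1: λ₁ = 2.7328π²/2.604² - 11.558 ≈ -7.58
  n=2: λ₂ = 10.9312π²/2.604² - 11.558 ≈ 4.353
  n=3: λ₃ = 24.5952π²/2.604² - 11.558 ≈ 24.241
Since 2.7328π²/2.604² ≈ 3.978 < 11.558, λ₁ < 0.
The n=1 mode grows fastest (−λₙ is largest for n=1) → dominates.
Asymptotic: T ~ c₁ sin(πx/2.604) e^{7.58t} (exponential growth at rate −λ₁ ≈ 7.58).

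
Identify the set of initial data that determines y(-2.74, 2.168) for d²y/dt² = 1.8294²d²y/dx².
Domain of dependence: [-6.7061392, 1.2261392]. Signals travel at speed 1.8294, so data within |x - -2.74| ≤ 1.8294·2.168 = 3.9661392 can reach the point.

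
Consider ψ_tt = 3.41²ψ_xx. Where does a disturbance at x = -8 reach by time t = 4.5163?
Domain of influence: [-23.400583, 7.400583]. Data at x = -8 spreads outward at speed 3.41.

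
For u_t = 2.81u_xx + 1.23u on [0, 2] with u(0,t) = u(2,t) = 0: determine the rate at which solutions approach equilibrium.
Eigenvalues: λₙ = 2.81n²π²/2² - 1.23.
First three modes:
  n=1: λ₁ = 2.81π²/2² - 1.23 ≈ 5.703
  n=2: λ₂ = 11.24π²/2² - 1.23 ≈ 26.504
  n=3: λ₃ = 25.29π²/2² - 1.23 ≈ 61.171
Since 2.81π²/2² ≈ 6.933 > 1.23, all λₙ > 0.
The n=1 mode decays slowest → dominates as t → ∞.
Asymptotic: u ~ c₁ sin(πx/2) e^{-λ₁t} with decay rate λ₁ ≈ 5.703.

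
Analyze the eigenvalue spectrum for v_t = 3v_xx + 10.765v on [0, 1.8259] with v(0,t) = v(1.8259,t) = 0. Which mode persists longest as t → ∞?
Eigenvalues: λₙ = 3n²π²/1.8259² - 10.765.
First three modes:
  n=1: λ₁ = 3π²/1.8259² - 10.765 ≈ -1.884
  n=2: λ₂ = 12π²/1.8259² - 10.765 ≈ 24.759
  n=3: λ₃ = 27π²/1.8259² - 10.765 ≈ 69.165
Since 3π²/1.8259² ≈ 8.881 < 10.765, λ₁ < 0.
The n=1 mode grows fastest (−λₙ is largest for n=1) → dominates.
Asymptotic: v ~ c₁ sin(πx/1.8259) e^{1.884t} (exponential growth at rate −λ₁ ≈ 1.884).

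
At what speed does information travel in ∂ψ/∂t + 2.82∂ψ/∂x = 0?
Speed = 2.82. Information travels along x - 2.82t = const (rightward).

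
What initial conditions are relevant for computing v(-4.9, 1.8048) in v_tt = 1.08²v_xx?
Domain of dependence: [-6.849184, -2.950816]. Signals travel at speed 1.08, so data within |x - -4.9| ≤ 1.08·1.8048 = 1.949184 can reach the point.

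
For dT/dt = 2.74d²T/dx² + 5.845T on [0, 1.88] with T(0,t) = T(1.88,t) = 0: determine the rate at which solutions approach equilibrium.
Eigenvalues: λₙ = 2.74n²π²/1.88² - 5.845.
First three modes:
  n=1: λ₁ = 2.74π²/1.88² - 5.845 ≈ 1.806
  n=2: λ₂ = 10.96π²/1.88² - 5.845 ≈ 24.76
  n=3: λ₃ = 24.66π²/1.88² - 5.845 ≈ 63.017
Since 2.74π²/1.88² ≈ 7.651 > 5.845, all λₙ > 0.
The n=1 mode decays slowest → dominates as t → ∞.
Asymptotic: T ~ c₁ sin(πx/1.88) e^{-λ₁t} with decay rate λ₁ ≈ 1.806.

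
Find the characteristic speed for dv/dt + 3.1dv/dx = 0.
Speed = 3.1. Information travels along x - 3.1t = const (rightward).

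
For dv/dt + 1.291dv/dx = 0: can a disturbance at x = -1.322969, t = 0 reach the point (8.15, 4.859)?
No. Only data at x = 1.877031 affects (8.15, 4.859). Advection has one-way propagation along characteristics.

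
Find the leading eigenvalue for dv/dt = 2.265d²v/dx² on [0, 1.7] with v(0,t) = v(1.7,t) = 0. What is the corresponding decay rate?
Eigenvalues: λₙ = 2.265n²π²/1.7².
First three modes:
  n=1: λ₁ = 2.265π²/1.7² ≈ 7.735
  n=2: λ₂ = 9.06π²/1.7² ≈ 30.941 (4× faster decay)
  n=3: λ₃ = 20.385π²/1.7² ≈ 69.617 (9× faster decay)
As t → ∞, higher modes decay exponentially faster. The n=1 mode dominates: v ~ c₁ sin(πx/1.7) e^{-λ₁t}.
Decay rate: λ₁ = 2.265π²/1.7² ≈ 7.735.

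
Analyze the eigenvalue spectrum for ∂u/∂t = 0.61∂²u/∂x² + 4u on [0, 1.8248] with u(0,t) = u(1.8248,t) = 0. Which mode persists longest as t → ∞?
Eigenvalues: λₙ = 0.61n²π²/1.8248² - 4.
First three modes:
  n=1: λ₁ = 0.61π²/1.8248² - 4 ≈ -2.192
  n=2: λ₂ = 2.44π²/1.8248² - 4 ≈ 3.232
  n=3: λ₃ = 5.49π²/1.8248² - 4 ≈ 12.272
Since 0.61π²/1.8248² ≈ 1.808 < 4, λ₁ < 0.
The n=1 mode grows fastest (−λₙ is largest for n=1) → dominates.
Asymptotic: u ~ c₁ sin(πx/1.8248) e^{2.192t} (exponential growth at rate −λ₁ ≈ 2.192).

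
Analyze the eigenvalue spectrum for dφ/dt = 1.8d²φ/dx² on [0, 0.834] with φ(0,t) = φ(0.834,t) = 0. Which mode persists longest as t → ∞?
Eigenvalues: λₙ = 1.8n²π²/0.834².
First three modes:
  n=1: λ₁ = 1.8π²/0.834² ≈ 25.541
  n=2: λ₂ = 7.2π²/0.834² ≈ 102.165 (4× faster decay)
  n=3: λ₃ = 16.2π²/0.834² ≈ 229.87 (9× faster decay)
As t → ∞, higher modes decay exponentially faster. The n=1 mode dominates: φ ~ c₁ sin(πx/0.834) e^{-λ₁t}.
Decay rate: λ₁ = 1.8π²/0.834² ≈ 25.541.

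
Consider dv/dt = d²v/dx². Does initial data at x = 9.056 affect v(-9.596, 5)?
Yes, for any finite x. The heat equation has infinite propagation speed, so all initial data affects all points at any t > 0.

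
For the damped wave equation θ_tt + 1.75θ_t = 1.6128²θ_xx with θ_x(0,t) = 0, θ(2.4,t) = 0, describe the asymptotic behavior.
θ → 0. Damping (γ=1.75) dissipates energy; oscillations decay exponentially.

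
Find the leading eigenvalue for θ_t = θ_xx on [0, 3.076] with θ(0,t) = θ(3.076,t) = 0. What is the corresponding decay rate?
Eigenvalues: λₙ = n²π²/3.076².
First three modes:
  n=1: λ₁ = π²/3.076² ≈ 1.043
  n=2: λ₂ = 4π²/3.076² ≈ 4.172 (4× faster decay)
  n=3: λ₃ = 9π²/3.076² ≈ 9.388 (9× faster decay)
As t → ∞, higher modes decay exponentially faster. The n=1 mode dominates: θ ~ c₁ sin(πx/3.076) e^{-λ₁t}.
Decay rate: λ₁ = π²/3.076² ≈ 1.043.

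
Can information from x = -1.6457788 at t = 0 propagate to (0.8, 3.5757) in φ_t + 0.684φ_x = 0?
Yes. The characteristic through (0.8, 3.5757) passes through x = -1.6457788.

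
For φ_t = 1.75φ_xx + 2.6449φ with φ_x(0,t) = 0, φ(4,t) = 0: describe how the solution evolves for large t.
φ grows unboundedly. Reaction dominates diffusion (r=2.6449 > κπ²/(4L²)≈0.27); solution grows exponentially.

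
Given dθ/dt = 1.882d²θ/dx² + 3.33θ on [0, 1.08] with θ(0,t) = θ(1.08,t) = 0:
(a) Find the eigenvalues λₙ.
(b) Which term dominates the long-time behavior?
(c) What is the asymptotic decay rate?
Eigenvalues: λₙ = 1.882n²π²/1.08² - 3.33.
First three modes:
  n=1: λ₁ = 1.882π²/1.08² - 3.33 ≈ 12.595
  n=2: λ₂ = 7.528π²/1.08² - 3.33 ≈ 60.369
  n=3: λ₃ = 16.938π²/1.08² - 3.33 ≈ 139.992
Since 1.882π²/1.08² ≈ 15.925 > 3.33, all λₙ > 0.
The n=1 mode decays slowest → dominates as t → ∞.
Asymptotic: θ ~ c₁ sin(πx/1.08) e^{-λ₁t} with decay rate λ₁ ≈ 12.595.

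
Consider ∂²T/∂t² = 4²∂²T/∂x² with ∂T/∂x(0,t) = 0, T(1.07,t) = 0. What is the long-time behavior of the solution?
As t → ∞, T oscillates (no decay). Energy is conserved; the solution oscillates indefinitely as standing waves.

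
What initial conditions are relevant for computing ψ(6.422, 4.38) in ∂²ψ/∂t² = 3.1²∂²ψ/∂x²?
Domain of dependence: [-7.156, 20]. Signals travel at speed 3.1, so data within |x - 6.422| ≤ 3.1·4.38 = 13.578 can reach the point.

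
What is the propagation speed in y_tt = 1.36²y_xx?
Speed = 1.36. Information travels along characteristics x = x₀ ± 1.36t.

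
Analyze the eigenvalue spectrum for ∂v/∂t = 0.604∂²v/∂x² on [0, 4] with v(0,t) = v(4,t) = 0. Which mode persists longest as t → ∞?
Eigenvalues: λₙ = 0.604n²π²/4².
First three modes:
  n=1: λ₁ = 0.604π²/4² ≈ 0.373
  n=2: λ₂ = 2.416π²/4² ≈ 1.49 (4× faster decay)
  n=3: λ₃ = 5.436π²/4² ≈ 3.353 (9× faster decay)
As t → ∞, higher modes decay exponentially faster. The n=1 mode dominates: v ~ c₁ sin(πx/4) e^{-λ₁t}.
Decay rate: λ₁ = 0.604π²/4² ≈ 0.373.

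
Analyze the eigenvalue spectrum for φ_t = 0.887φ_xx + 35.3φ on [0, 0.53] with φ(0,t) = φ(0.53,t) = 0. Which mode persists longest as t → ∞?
Eigenvalues: λₙ = 0.887n²π²/0.53² - 35.3.
First three modes:
  n=1: λ₁ = 0.887π²/0.53² - 35.3 ≈ -4.135
  n=2: λ₂ = 3.548π²/0.53² - 35.3 ≈ 89.361
  n=3: λ₃ = 7.983π²/0.53² - 35.3 ≈ 245.188
Since 0.887π²/0.53² ≈ 31.165 < 35.3, λ₁ < 0.
The n=1 mode grows fastest (−λₙ is largest for n=1) → dominates.
Asymptotic: φ ~ c₁ sin(πx/0.53) e^{4.135t} (exponential growth at rate −λ₁ ≈ 4.135).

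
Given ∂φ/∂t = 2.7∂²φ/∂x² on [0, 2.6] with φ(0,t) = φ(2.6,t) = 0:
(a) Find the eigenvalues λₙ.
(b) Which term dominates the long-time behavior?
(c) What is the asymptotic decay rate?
Eigenvalues: λₙ = 2.7n²π²/2.6².
First three modes:
  n=1: λ₁ = 2.7π²/2.6² ≈ 3.942
  n=2: λ₂ = 10.8π²/2.6² ≈ 15.768 (4× faster decay)
  n=3: λ₃ = 24.3π²/2.6² ≈ 35.478 (9× faster decay)
As t → ∞, higher modes decay exponentially faster. The n=1 mode dominates: φ ~ c₁ sin(πx/2.6) e^{-λ₁t}.
Decay rate: λ₁ = 2.7π²/2.6² ≈ 3.942.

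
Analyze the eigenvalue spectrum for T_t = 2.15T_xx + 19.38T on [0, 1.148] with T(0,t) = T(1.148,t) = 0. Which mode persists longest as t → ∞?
Eigenvalues: λₙ = 2.15n²π²/1.148² - 19.38.
First three modes:
  n=1: λ₁ = 2.15π²/1.148² - 19.38 ≈ -3.279
  n=2: λ₂ = 8.6π²/1.148² - 19.38 ≈ 45.024
  n=3: λ₃ = 19.35π²/1.148² - 19.38 ≈ 125.53
Since 2.15π²/1.148² ≈ 16.101 < 19.38, λ₁ < 0.
The n=1 mode grows fastest (−λₙ is largest for n=1) → dominates.
Asymptotic: T ~ c₁ sin(πx/1.148) e^{3.279t} (exponential growth at rate −λ₁ ≈ 3.279).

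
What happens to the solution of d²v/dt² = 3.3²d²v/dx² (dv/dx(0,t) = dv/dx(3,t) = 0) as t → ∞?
v oscillates about a mean that drifts linearly in t (generically unbounded; no decay). There is no damping, so the nonconstant modes persist as standing waves (energy conserved, no decay). But with Neumann conditions at both ends the constant mode has eigenvalue 0: the spatial mean M(t) of v satisfies M'' = 0, so M(t) = M(0) + M'(0)·t. Unless the initial velocity has zero mean (∫v_t(x,0)dx = 0), the solution grows linearly in t (unbounded, though not exponentially); if it does have zero mean, the solution stays bounded and simply oscillates.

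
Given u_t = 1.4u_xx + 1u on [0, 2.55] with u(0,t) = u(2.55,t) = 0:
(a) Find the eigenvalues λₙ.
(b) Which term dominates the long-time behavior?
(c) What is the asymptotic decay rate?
Eigenvalues: λₙ = 1.4n²π²/2.55² - 1.
First three modes:
  n=1: λ₁ = 1.4π²/2.55² - 1 ≈ 1.125
  n=2: λ₂ = 5.6π²/2.55² - 1 ≈ 7.5
  n=3: λ₃ = 12.6π²/2.55² - 1 ≈ 18.124
Since 1.4π²/2.55² ≈ 2.125 > 1, all λₙ > 0.
The n=1 mode decays slowest → dominates as t → ∞.
Asymptotic: u ~ c₁ sin(πx/2.55) e^{-λ₁t} with decay rate λ₁ ≈ 1.125.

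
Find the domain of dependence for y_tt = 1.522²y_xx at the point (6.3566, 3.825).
Domain of dependence: [0.53495, 12.17825]. Signals travel at speed 1.522, so data within |x - 6.3566| ≤ 1.522·3.825 = 5.82165 can reach the point.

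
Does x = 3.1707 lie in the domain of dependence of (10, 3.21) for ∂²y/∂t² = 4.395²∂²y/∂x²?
Yes. The domain of dependence is [-4.10795, 24.10795], and 3.1707 ∈ [-4.10795, 24.10795].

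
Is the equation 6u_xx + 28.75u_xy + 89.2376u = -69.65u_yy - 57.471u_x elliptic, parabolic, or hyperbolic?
Rewriting in standard form: 6u_xx + 28.75u_xy + 69.65u_yy + 57.471u_x + 89.2376u = 0. Computing B² - 4AC with A = 6, B = 28.75, C = 69.65: discriminant = -845.0375 (negative). Answer: elliptic.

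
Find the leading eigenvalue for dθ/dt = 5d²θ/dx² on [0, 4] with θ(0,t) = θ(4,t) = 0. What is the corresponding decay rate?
Eigenvalues: λₙ = 5n²π²/4².
First three modes:
  n=1: λ₁ = 5π²/4² ≈ 3.084
  n=2: λ₂ = 20π²/4² ≈ 12.337 (4× faster decay)
  n=3: λ₃ = 45π²/4² ≈ 27.758 (9× faster decay)
As t → ∞, higher modes decay exponentially faster. The n=1 mode dominates: θ ~ c₁ sin(πx/4) e^{-λ₁t}.
Decay rate: λ₁ = 5π²/4² ≈ 3.084.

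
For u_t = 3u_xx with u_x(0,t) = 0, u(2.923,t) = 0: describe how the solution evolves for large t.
u → 0. Heat escapes through the Dirichlet boundary.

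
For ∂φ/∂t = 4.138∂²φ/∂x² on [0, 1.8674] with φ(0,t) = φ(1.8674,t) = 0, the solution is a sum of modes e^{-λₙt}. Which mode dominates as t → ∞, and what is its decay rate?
Eigenvalues: λₙ = 4.138n²π²/1.8674².
First three modes:
  n=1: λ₁ = 4.138π²/1.8674² ≈ 11.712
  n=2: λ₂ = 16.552π²/1.8674² ≈ 46.846 (4× faster decay)
  n=3: λ₃ = 37.242π²/1.8674² ≈ 105.404 (9× faster decay)
As t → ∞, higher modes decay exponentially faster. The n=1 mode dominates: φ ~ c₁ sin(πx/1.8674) e^{-λ₁t}.
Decay rate: λ₁ = 4.138π²/1.8674² ≈ 11.712.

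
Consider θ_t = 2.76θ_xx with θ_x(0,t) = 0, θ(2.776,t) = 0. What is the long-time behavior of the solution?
As t → ∞, θ → 0. Heat escapes through the Dirichlet boundary.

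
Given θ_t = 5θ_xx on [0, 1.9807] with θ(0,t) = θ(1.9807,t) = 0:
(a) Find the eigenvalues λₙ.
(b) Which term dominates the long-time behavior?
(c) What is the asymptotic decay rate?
Eigenvalues: λₙ = 5n²π²/1.9807².
First three modes:
  n=1: λ₁ = 5π²/1.9807² ≈ 12.579
  n=2: λ₂ = 20π²/1.9807² ≈ 50.314 (4× faster decay)
  n=3: λ₃ = 45π²/1.9807² ≈ 113.207 (9× faster decay)
As t → ∞, higher modes decay exponentially faster. The n=1 mode dominates: θ ~ c₁ sin(πx/1.9807) e^{-λ₁t}.
Decay rate: λ₁ = 5π²/1.9807² ≈ 12.579.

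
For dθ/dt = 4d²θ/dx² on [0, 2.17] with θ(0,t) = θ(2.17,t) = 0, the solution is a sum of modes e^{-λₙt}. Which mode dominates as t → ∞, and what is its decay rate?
Eigenvalues: λₙ = 4n²π²/2.17².
First three modes:
  n=1: λ₁ = 4π²/2.17² ≈ 8.384
  n=2: λ₂ = 16π²/2.17² ≈ 33.535 (4× faster decay)
  n=3: λ₃ = 36π²/2.17² ≈ 75.454 (9× faster decay)
As t → ∞, higher modes decay exponentially faster. The n=1 mode dominates: θ ~ c₁ sin(πx/2.17) e^{-λ₁t}.
Decay rate: λ₁ = 4π²/2.17² ≈ 8.384.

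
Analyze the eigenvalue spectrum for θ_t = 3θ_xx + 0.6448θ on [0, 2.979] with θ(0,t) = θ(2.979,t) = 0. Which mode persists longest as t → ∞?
Eigenvalues: λₙ = 3n²π²/2.979² - 0.6448.
First three modes:
  n=1: λ₁ = 3π²/2.979² - 0.6448 ≈ 2.692
  n=2: λ₂ = 12π²/2.979² - 0.6448 ≈ 12.701
  n=3: λ₃ = 27π²/2.979² - 0.6448 ≈ 29.383
Since 3π²/2.979² ≈ 3.336 > 0.6448, all λₙ > 0.
The n=1 mode decays slowest → dominates as t → ∞.
Asymptotic: θ ~ c₁ sin(πx/2.979) e^{-λ₁t} with decay rate λ₁ ≈ 2.692.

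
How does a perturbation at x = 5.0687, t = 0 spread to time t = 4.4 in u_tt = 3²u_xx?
Domain of influence: [-8.1313, 18.2687]. Data at x = 5.0687 spreads outward at speed 3.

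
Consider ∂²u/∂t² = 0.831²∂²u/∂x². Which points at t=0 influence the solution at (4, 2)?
Domain of dependence: [2.338, 5.662]. Signals travel at speed 0.831, so data within |x - 4| ≤ 0.831·2 = 1.662 can reach the point.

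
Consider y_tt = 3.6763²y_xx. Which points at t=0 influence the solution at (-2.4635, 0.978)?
Domain of dependence: [-6.0589214, 1.1319214]. Signals travel at speed 3.6763, so data within |x - -2.4635| ≤ 3.6763·0.978 = 3.5954214 can reach the point.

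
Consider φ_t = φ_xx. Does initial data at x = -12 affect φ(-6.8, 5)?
Yes, for any finite x. The heat equation has infinite propagation speed, so all initial data affects all points at any t > 0.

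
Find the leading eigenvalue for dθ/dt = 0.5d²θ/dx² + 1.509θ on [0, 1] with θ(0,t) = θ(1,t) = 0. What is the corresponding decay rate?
Eigenvalues: λₙ = 0.5n²π²/1² - 1.509.
First three modes:
  n=1: λ₁ = 0.5π² - 1.509 ≈ 3.426
  n=2: λ₂ = 2π² - 1.509 ≈ 18.23
  n=3: λ₃ = 4.5π² - 1.509 ≈ 42.904
Since 0.5π² ≈ 4.935 > 1.509, all λₙ > 0.
The n=1 mode decays slowest → dominates as t → ∞.
Asymptotic: θ ~ c₁ sin(πx/1) e^{-λ₁t} with decay rate λ₁ ≈ 3.426.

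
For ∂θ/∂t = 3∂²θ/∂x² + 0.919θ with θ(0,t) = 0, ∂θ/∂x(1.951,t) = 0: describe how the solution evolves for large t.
θ → 0. Diffusion dominates reaction (r=0.919 < κπ²/(4L²)≈1.94); solution decays.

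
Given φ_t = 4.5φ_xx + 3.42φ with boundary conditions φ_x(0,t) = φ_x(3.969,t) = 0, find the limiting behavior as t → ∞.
φ grows unboundedly. With Neumann BCs the constant mode has diffusion eigenvalue 0, so any r > 0 makes it grow like e^(3.42t); solution grows exponentially.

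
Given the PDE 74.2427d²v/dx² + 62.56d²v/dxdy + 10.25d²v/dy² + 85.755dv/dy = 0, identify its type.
The second-order coefficients are A = 74.2427, B = 62.56, C = 10.25. Since B² - 4AC = 869.8029 > 0, this is a hyperbolic PDE.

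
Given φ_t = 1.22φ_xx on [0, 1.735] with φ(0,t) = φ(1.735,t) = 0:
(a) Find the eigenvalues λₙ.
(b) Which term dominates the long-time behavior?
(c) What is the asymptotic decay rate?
Eigenvalues: λₙ = 1.22n²π²/1.735².
First three modes:
  n=1: λ₁ = 1.22π²/1.735² ≈ 4
  n=2: λ₂ = 4.88π²/1.735² ≈ 16 (4× faster decay)
  n=3: λ₃ = 10.98π²/1.735² ≈ 36 (9× faster decay)
As t → ∞, higher modes decay exponentially faster. The n=1 mode dominates: φ ~ c₁ sin(πx/1.735) e^{-λ₁t}.
Decay rate: λ₁ = 1.22π²/1.735² ≈ 4.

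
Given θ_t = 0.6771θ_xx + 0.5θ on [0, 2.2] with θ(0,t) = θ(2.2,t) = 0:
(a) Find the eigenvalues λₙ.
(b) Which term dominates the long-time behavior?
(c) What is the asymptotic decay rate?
Eigenvalues: λₙ = 0.6771n²π²/2.2² - 0.5.
First three modes:
  n=1: λ₁ = 0.6771π²/2.2² - 0.5 ≈ 0.881
  n=2: λ₂ = 2.7084π²/2.2² - 0.5 ≈ 5.023
  n=3: λ₃ = 6.0939π²/2.2² - 0.5 ≈ 11.927
Since 0.6771π²/2.2² ≈ 1.381 > 0.5, all λₙ > 0.
The n=1 mode decays slowest → dominates as t → ∞.
Asymptotic: θ ~ c₁ sin(πx/2.2) e^{-λ₁t} with decay rate λ₁ ≈ 0.881.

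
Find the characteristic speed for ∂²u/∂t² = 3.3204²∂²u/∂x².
Speed = 3.3204. Information travels along characteristics x = x₀ ± 3.3204t.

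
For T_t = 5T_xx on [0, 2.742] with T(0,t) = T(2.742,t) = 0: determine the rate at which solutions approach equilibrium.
Eigenvalues: λₙ = 5n²π²/2.742².
First three modes:
  n=1: λ₁ = 5π²/2.742² ≈ 6.563
  n=2: λ₂ = 20π²/2.742² ≈ 26.254 (4× faster decay)
  n=3: λ₃ = 45π²/2.742² ≈ 59.071 (9× faster decay)
As t → ∞, higher modes decay exponentially faster. The n=1 mode dominates: T ~ c₁ sin(πx/2.742) e^{-λ₁t}.
Decay rate: λ₁ = 5π²/2.742² ≈ 6.563.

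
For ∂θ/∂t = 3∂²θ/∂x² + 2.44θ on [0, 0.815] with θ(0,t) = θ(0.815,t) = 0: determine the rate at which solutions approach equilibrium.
Eigenvalues: λₙ = 3n²π²/0.815² - 2.44.
First three modes:
  n=1: λ₁ = 3π²/0.815² - 2.44 ≈ 42.136
  n=2: λ₂ = 12π²/0.815² - 2.44 ≈ 175.866
  n=3: λ₃ = 27π²/0.815² - 2.44 ≈ 398.748
Since 3π²/0.815² ≈ 44.576 > 2.44, all λₙ > 0.
The n=1 mode decays slowest → dominates as t → ∞.
Asymptotic: θ ~ c₁ sin(πx/0.815) e^{-λ₁t} with decay rate λ₁ ≈ 42.136.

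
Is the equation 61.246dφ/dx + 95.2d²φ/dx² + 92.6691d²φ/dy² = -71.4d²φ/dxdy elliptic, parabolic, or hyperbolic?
Rewriting in standard form: 95.2d²φ/dx² + 71.4d²φ/dxdy + 92.6691d²φ/dy² + 61.246dφ/dx = 0. Computing B² - 4AC with A = 95.2, B = 71.4, C = 92.6691: discriminant = -30190.43328 (negative). Answer: elliptic.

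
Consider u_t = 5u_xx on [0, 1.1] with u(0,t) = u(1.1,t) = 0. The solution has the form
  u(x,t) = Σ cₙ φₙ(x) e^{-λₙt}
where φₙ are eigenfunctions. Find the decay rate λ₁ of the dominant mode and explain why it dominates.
Eigenvalues: λₙ = 5n²π²/1.1².
First three modes:
  n=1: λ₁ = 5π²/1.1² ≈ 40.783
  n=2: λ₂ = 20π²/1.1² ≈ 163.134 (4× faster decay)
  n=3: λ₃ = 45π²/1.1² ≈ 367.051 (9× faster decay)
As t → ∞, higher modes decay exponentially faster. The n=1 mode dominates: u ~ c₁ sin(πx/1.1) e^{-λ₁t}.
Decay rate: λ₁ = 5π²/1.1² ≈ 40.783.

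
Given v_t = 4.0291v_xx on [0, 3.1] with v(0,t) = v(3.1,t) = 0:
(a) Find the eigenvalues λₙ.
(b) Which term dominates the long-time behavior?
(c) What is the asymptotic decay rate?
Eigenvalues: λₙ = 4.0291n²π²/3.1².
First three modes:
  n=1: λ₁ = 4.0291π²/3.1² ≈ 4.138
  n=2: λ₂ = 16.1164π²/3.1² ≈ 16.552 (4× faster decay)
  n=3: λ₃ = 36.2619π²/3.1² ≈ 37.241 (9× faster decay)
As t → ∞, higher modes decay exponentially faster. The n=1 mode dominates: v ~ c₁ sin(πx/3.1) e^{-λ₁t}.
Decay rate: λ₁ = 4.0291π²/3.1² ≈ 4.138.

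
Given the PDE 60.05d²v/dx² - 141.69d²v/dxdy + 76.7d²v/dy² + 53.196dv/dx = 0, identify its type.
The second-order coefficients are A = 60.05, B = -141.69, C = 76.7. Since B² - 4AC = 1652.7161 > 0, this is a hyperbolic PDE.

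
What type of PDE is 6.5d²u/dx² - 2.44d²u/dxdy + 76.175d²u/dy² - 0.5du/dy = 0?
With A = 6.5, B = -2.44, C = 76.175, the discriminant is -1974.5964. This is an elliptic PDE.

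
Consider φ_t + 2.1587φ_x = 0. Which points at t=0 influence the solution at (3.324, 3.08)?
A single point: x = -3.324796. The characteristic through (3.324, 3.08) is x - 2.1587t = const, so x = 3.324 - 2.1587·3.08 = -3.324796.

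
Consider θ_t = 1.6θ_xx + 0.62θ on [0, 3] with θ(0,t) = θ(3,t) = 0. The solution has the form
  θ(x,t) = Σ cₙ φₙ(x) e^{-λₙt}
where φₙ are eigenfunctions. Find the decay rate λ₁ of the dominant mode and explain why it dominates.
Eigenvalues: λₙ = 1.6n²π²/3² - 0.62.
First three modes:
  n=1: λ₁ = 1.6π²/3² - 0.62 ≈ 1.135
  n=2: λ₂ = 6.4π²/3² - 0.62 ≈ 6.398
  n=3: λ₃ = 14.4π²/3² - 0.62 ≈ 15.171
Since 1.6π²/3² ≈ 1.755 > 0.62, all λₙ > 0.
The n=1 mode decays slowest → dominates as t → ∞.
Asymptotic: θ ~ c₁ sin(πx/3) e^{-λ₁t} with decay rate λ₁ ≈ 1.135.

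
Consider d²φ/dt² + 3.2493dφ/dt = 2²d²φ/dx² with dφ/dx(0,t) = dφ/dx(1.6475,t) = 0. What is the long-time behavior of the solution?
As t → ∞, φ → constant (steady state). Damping (γ=3.2493) dissipates the nonconstant modes; with Neumann BCs the spatial average obeys M''+γM'=0 and tends to a finite limit.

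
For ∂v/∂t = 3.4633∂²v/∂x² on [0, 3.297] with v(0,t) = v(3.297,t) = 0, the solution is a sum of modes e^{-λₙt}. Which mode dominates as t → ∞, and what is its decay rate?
Eigenvalues: λₙ = 3.4633n²π²/3.297².
First three modes:
  n=1: λ₁ = 3.4633π²/3.297² ≈ 3.145
  n=2: λ₂ = 13.8532π²/3.297² ≈ 12.578 (4× faster decay)
  n=3: λ₃ = 31.1697π²/3.297² ≈ 28.301 (9× faster decay)
As t → ∞, higher modes decay exponentially faster. The n=1 mode dominates: v ~ c₁ sin(πx/3.297) e^{-λ₁t}.
Decay rate: λ₁ = 3.4633π²/3.297² ≈ 3.145.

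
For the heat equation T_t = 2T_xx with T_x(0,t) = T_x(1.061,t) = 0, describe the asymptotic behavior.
T → constant (steady state). Heat is conserved (no flux at boundaries); solution approaches the spatial average.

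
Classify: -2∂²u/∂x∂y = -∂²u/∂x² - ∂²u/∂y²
Rewriting in standard form: ∂²u/∂x² - 2∂²u/∂x∂y + ∂²u/∂y² = 0. Parabolic (discriminant = 0).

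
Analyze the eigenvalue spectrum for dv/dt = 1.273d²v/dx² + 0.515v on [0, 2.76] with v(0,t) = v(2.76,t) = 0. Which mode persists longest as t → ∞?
Eigenvalues: λₙ = 1.273n²π²/2.76² - 0.515.
First three modes:
  n=1: λ₁ = 1.273π²/2.76² - 0.515 ≈ 1.134
  n=2: λ₂ = 5.092π²/2.76² - 0.515 ≈ 6.082
  n=3: λ₃ = 11.457π²/2.76² - 0.515 ≈ 14.329
Since 1.273π²/2.76² ≈ 1.649 > 0.515, all λₙ > 0.
The n=1 mode decays slowest → dominates as t → ∞.
Asymptotic: v ~ c₁ sin(πx/2.76) e^{-λ₁t} with decay rate λ₁ ≈ 1.134.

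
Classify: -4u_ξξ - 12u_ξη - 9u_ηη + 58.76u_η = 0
Parabolic (discriminant = 0).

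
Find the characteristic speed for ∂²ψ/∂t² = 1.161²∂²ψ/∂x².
Speed = 1.161. Information travels along characteristics x = x₀ ± 1.161t.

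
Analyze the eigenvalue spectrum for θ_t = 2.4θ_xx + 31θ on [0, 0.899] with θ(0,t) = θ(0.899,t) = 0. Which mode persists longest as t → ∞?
Eigenvalues: λₙ = 2.4n²π²/0.899² - 31.
First three modes:
  n=1: λ₁ = 2.4π²/0.899² - 31 ≈ -1.692
  n=2: λ₂ = 9.6π²/0.899² - 31 ≈ 86.233
  n=3: λ₃ = 21.6π²/0.899² - 31 ≈ 232.775
Since 2.4π²/0.899² ≈ 29.308 < 31, λ₁ < 0.
The n=1 mode grows fastest (−λₙ is largest for n=1) → dominates.
Asymptotic: θ ~ c₁ sin(πx/0.899) e^{1.692t} (exponential growth at rate −λ₁ ≈ 1.692).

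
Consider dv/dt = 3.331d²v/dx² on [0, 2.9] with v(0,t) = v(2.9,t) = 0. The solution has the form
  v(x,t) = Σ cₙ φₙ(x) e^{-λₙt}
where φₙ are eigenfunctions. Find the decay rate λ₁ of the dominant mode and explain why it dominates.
Eigenvalues: λₙ = 3.331n²π²/2.9².
First three modes:
  n=1: λ₁ = 3.331π²/2.9² ≈ 3.909
  n=2: λ₂ = 13.324π²/2.9² ≈ 15.636 (4× faster decay)
  n=3: λ₃ = 29.979π²/2.9² ≈ 35.182 (9× faster decay)
As t → ∞, higher modes decay exponentially faster. The n=1 mode dominates: v ~ c₁ sin(πx/2.9) e^{-λ₁t}.
Decay rate: λ₁ = 3.331π²/2.9² ≈ 3.909.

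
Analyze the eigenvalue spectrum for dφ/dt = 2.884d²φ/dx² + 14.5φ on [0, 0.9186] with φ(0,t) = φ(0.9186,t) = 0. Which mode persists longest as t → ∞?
Eigenvalues: λₙ = 2.884n²π²/0.9186² - 14.5.
First three modes:
  n=1: λ₁ = 2.884π²/0.9186² - 14.5 ≈ 19.232
  n=2: λ₂ = 11.536π²/0.9186² - 14.5 ≈ 120.428
  n=3: λ₃ = 25.956π²/0.9186² - 14.5 ≈ 289.088
Since 2.884π²/0.9186² ≈ 33.732 > 14.5, all λₙ > 0.
The n=1 mode decays slowest → dominates as t → ∞.
Asymptotic: φ ~ c₁ sin(πx/0.9186) e^{-λ₁t} with decay rate λ₁ ≈ 19.232.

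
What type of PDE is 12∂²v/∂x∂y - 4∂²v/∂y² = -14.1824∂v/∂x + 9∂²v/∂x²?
Rewriting in standard form: -9∂²v/∂x² + 12∂²v/∂x∂y - 4∂²v/∂y² + 14.1824∂v/∂x = 0. With A = -9, B = 12, C = -4, the discriminant is 0. This is a parabolic PDE.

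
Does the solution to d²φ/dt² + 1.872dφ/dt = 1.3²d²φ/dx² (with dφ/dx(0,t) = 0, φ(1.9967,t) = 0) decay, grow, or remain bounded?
φ → 0. Damping (γ=1.872) dissipates energy; oscillations decay exponentially.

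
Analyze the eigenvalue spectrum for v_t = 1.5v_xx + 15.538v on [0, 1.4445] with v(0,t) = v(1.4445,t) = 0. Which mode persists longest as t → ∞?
Eigenvalues: λₙ = 1.5n²π²/1.4445² - 15.538.
First three modes:
  n=1: λ₁ = 1.5π²/1.4445² - 15.538 ≈ -8.443
  n=2: λ₂ = 6π²/1.4445² - 15.538 ≈ 12.842
  n=3: λ₃ = 13.5π²/1.4445² - 15.538 ≈ 48.318
Since 1.5π²/1.4445² ≈ 7.095 < 15.538, λ₁ < 0.
The n=1 mode grows fastest (−λₙ is largest for n=1) → dominates.
Asymptotic: v ~ c₁ sin(πx/1.4445) e^{8.443t} (exponential growth at rate −λ₁ ≈ 8.443).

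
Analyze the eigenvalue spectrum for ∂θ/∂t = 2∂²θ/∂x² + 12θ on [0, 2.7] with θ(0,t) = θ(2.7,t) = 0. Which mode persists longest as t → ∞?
Eigenvalues: λₙ = 2n²π²/2.7² - 12.
First three modes:
  n=1: λ₁ = 2π²/2.7² - 12 ≈ -9.292
  n=2: λ₂ = 8π²/2.7² - 12 ≈ -1.169
  n=3: λ₃ = 18π²/2.7² - 12 ≈ 12.369
Since 2π²/2.7² ≈ 2.708 < 12, λ₁ < 0.
The n=1 mode grows fastest (−λₙ is largest for n=1) → dominates.
Asymptotic: θ ~ c₁ sin(πx/2.7) e^{9.292t} (exponential growth at rate −λ₁ ≈ 9.292).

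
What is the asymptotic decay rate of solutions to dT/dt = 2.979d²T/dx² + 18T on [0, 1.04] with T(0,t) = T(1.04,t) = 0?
Eigenvalues: λₙ = 2.979n²π²/1.04² - 18.
First three modes:
  n=1: λ₁ = 2.979π²/1.04² - 18 ≈ 9.183
  n=2: λ₂ = 11.916π²/1.04² - 18 ≈ 90.734
  n=3: λ₃ = 26.811π²/1.04² - 18 ≈ 226.65
Since 2.979π²/1.04² ≈ 27.183 > 18, all λₙ > 0.
The n=1 mode decays slowest → dominates as t → ∞.
Asymptotic: T ~ c₁ sin(πx/1.04) e^{-λ₁t} with decay rate λ₁ ≈ 9.183.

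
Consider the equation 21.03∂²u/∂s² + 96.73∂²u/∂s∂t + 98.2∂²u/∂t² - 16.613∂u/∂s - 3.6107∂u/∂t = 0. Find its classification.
Hyperbolic. (A = 21.03, B = 96.73, C = 98.2 gives B² - 4AC = 1096.1089.)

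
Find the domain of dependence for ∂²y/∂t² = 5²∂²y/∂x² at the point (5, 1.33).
Domain of dependence: [-1.65, 11.65]. Signals travel at speed 5, so data within |x - 5| ≤ 5·1.33 = 6.65 can reach the point.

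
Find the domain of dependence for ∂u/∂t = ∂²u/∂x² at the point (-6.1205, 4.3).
The entire real line. The heat equation has infinite propagation speed: any initial disturbance instantly affects all points (though exponentially small far away).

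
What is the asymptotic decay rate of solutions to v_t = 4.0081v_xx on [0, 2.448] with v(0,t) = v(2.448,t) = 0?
Eigenvalues: λₙ = 4.0081n²π²/2.448².
First three modes:
  n=1: λ₁ = 4.0081π²/2.448² ≈ 6.601
  n=2: λ₂ = 16.0324π²/2.448² ≈ 26.404 (4× faster decay)
  n=3: λ₃ = 36.0729π²/2.448² ≈ 59.41 (9× faster decay)
As t → ∞, higher modes decay exponentially faster. The n=1 mode dominates: v ~ c₁ sin(πx/2.448) e^{-λ₁t}.
Decay rate: λ₁ = 4.0081π²/2.448² ≈ 6.601.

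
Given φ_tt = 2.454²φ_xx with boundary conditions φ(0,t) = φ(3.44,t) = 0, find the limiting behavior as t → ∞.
φ oscillates (no decay). Energy is conserved; the solution oscillates indefinitely as standing waves.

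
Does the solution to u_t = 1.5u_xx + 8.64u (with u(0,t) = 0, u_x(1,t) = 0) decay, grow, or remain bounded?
u grows unboundedly. Reaction dominates diffusion (r=8.64 > κπ²/(4L²)≈3.7); solution grows exponentially.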